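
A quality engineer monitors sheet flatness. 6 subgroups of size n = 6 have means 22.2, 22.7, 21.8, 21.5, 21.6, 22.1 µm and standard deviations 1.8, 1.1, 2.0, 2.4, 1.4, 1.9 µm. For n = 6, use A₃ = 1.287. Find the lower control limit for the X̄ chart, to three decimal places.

X̄̄ = (22.2 + 22.7 + 21.8 + 21.5 + 21.6 + 22.1) / 6 = 21.9833
s̄ = (1.8 + 1.1 + 2.0 + 2.4 + 1.4 + 1.9) / 6 = 1.7667
LCL = X̄̄ − A₃·s̄ = 21.9833 − 1.287 × 1.7667 = 19.7096

19.710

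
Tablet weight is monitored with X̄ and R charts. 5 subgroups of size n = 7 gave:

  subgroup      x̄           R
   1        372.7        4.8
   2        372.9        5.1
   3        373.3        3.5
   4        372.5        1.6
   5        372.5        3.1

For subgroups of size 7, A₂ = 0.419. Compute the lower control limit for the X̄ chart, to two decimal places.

371.26

X̄̄ = (372.7 + 372.9 + 373.3 + 372.5 + 372.5) / 5 = 1863.9000 / 5 = 372.7800
R̄ = (4.8 + 5.1 + 3.5 + 1.6 + 3.1) / 5 = 18.1000 / 5 = 3.6200
LCL = X̄̄ − A₂·R̄ = 372.7800 − 0.419 × 3.6200 = 371.2632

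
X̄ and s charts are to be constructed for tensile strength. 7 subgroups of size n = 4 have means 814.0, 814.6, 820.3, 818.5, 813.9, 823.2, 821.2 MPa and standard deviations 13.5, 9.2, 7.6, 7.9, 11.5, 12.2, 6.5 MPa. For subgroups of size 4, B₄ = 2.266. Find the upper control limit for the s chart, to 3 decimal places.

22.142

s̄ = (13.5 + 9.2 + 7.6 + 7.9 + 11.5 + 12.2 + 6.5) / 7 = 9.7714
UCL_s = B₄·s̄ = 2.266 × 9.7714 = 22.1421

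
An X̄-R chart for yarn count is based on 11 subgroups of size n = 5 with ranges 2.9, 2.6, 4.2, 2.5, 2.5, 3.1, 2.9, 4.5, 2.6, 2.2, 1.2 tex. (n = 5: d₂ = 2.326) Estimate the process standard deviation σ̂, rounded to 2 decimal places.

1.22

R̄ = (2.9 + 2.6 + 4.2 + 2.5 + 2.5 + 3.1 + 2.9 + 4.5 + 2.6 + 2.2 + 1.2) / 11 = 2.8364
σ̂ = R̄ / d₂ = 2.8364 / 2.326 = 1.2194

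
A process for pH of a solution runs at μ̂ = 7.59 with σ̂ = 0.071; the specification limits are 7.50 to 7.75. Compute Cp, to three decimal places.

0.587

Cp = (USL − LSL) / (6σ̂) = (7.75 − 7.50) / (6 × 0.071) = 0.2500 / 0.4260 = 0.5869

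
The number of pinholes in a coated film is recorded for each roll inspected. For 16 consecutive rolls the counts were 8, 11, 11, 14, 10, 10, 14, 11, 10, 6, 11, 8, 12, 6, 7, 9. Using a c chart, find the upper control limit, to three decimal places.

19.302

c̄ = (8 + 11 + 11 + 14 + 10 + 10 + 14 + 11 + 10 + 6 + 11 + 8 + 12 + 6 + 7 + 9) / 16 = 158 / 16 = 9.8750
UCL = c̄ + 3√c̄ = 9.8750 + 3 × √9.8750 = 9.8750 + 3 × 3.1425 = 19.3024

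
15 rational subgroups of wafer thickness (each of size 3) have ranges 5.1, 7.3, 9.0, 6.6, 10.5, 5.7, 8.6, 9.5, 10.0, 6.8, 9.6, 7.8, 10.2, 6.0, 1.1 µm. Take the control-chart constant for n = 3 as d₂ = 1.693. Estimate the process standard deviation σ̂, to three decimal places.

R̄ = (5.1 + 7.3 + 9.0 + 6.6 + 10.5 + 5.7 + 8.6 + 9.5 + 10.0 + 6.8 + 9.6 + 7.8 + 10.2 + 6.0 + 1.1) / 15 = 7.5867
σ̂ = R̄ / d₂ = 7.5867 / 1.693 = 4.4812

4.481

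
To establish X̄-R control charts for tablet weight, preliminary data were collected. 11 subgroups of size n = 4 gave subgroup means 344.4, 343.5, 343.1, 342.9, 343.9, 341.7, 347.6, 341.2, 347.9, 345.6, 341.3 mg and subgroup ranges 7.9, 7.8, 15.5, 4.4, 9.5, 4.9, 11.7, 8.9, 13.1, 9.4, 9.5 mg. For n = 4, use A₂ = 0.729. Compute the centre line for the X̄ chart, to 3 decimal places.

343.918

X̄̄ = (344.4 + 343.5 + 343.1 + 342.9 + 343.9 + 341.7 + 347.6 + 341.2 + 347.9 + 345.6 + 341.3) / 11 = 3783.1000 / 11 = 343.9182
CL = X̄̄ = 343.9182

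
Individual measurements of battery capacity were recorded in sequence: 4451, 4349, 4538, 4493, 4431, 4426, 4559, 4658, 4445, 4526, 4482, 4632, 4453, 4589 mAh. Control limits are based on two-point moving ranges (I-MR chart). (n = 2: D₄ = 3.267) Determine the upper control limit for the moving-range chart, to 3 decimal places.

361.380

Moving ranges: 102, 189, 45, 62, 5, 133, 99, 213, 81, 44, 150, 179, 136; M̄R̄ = 1438.0000 / 13 = 110.6154
UCL_MR = D₄·M̄R̄ = 3.267 × 110.6154 = 361.3805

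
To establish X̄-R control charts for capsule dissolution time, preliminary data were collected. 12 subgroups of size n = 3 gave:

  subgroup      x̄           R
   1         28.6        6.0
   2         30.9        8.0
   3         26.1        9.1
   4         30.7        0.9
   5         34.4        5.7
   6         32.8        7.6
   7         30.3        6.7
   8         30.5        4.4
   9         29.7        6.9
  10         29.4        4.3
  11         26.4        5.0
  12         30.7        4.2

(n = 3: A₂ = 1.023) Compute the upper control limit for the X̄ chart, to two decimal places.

X̄̄ = (28.6 + 30.9 + 26.1 + 30.7 + 34.4 + 32.8 + 30.3 + 30.5 + 29.7 + 29.4 + 26.4 + 30.7) / 12 = 360.5000 / 12 = 30.0417
R̄ = (6.0 + 8.0 + 9.1 + 0.9 + 5.7 + 7.6 + 6.7 + 4.4 + 6.9 + 4.3 + 5.0 + 4.2) / 12 = 68.8000 / 12 = 5.7333
UCL = X̄̄ + A₂·R̄ = 30.0417 + 1.023 × 5.7333 = 35.9069

35.91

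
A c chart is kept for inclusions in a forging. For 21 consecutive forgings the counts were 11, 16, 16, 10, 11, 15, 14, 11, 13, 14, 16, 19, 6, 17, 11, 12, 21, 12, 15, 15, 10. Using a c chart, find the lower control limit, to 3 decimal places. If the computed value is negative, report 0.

2.520

c̄ = (11 + 16 + 16 + 10 + 11 + 15 + 14 + 11 + 13 + 14 + 16 + 19 + 6 + 17 + 11 + 12 + 21 + 12 + 15 + 15 + 10) / 21 = 285 / 21 = 13.5714
LCL = c̄ − 3√c̄ = 13.5714 − 3 × 3.6839 = 2.5196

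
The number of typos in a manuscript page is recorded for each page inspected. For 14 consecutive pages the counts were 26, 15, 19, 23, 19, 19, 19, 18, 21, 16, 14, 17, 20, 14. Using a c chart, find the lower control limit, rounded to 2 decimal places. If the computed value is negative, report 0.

5.64

c̄ = (26 + 15 + 19 + 23 + 19 + 19 + 19 + 18 + 21 + 16 + 14 + 17 + 20 + 14) / 14 = 260 / 14 = 18.5714
LCL = c̄ − 3√c̄ = 18.5714 − 3 × 4.3095 = 5.6431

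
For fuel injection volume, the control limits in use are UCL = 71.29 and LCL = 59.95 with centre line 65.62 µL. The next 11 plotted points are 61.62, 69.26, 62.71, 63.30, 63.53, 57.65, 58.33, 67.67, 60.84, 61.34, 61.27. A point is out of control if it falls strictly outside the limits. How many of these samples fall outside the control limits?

2

Compare each point to [59.95, 71.29]: sample 6 = 57.65 < LCL; sample 7 = 58.33 < LCL.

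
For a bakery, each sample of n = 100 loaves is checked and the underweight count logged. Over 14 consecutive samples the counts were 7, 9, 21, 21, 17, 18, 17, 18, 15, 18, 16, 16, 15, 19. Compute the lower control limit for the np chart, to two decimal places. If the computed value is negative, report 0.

5.16

p̄ = Σdᵢ / (k·n) = 227 / (14 × 100) = 0.16214
LCL = np̄ − 3·√(np̄(1−p̄)) = 16.2143 − 3 × 3.6858 = 5.1568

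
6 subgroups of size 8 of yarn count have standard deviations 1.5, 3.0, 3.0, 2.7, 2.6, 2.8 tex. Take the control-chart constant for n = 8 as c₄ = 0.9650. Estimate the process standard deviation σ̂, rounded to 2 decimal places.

s̄ = (1.5 + 3.0 + 3.0 + 2.7 + 2.6 + 2.8) / 6 = 2.6000
σ̂ = s̄ / c₄ = 2.6000 / 0.9650 = 2.6943

2.69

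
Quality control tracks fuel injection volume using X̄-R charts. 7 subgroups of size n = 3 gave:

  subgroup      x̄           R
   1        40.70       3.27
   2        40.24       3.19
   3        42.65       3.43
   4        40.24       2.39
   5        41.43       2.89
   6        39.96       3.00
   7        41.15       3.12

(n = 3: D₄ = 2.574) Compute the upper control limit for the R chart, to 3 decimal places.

R̄ = (3.27 + 3.19 + 3.43 + 2.39 + 2.89 + 3.00 + 3.12) / 7 = 21.2900 / 7 = 3.0414
UCL_R = D₄·R̄ = 2.574 × 3.0414 = 7.8286

7.829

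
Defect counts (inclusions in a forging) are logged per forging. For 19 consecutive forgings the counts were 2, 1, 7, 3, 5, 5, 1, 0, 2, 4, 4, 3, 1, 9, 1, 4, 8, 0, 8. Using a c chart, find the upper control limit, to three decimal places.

9.254

c̄ = (2 + 1 + 7 + 3 + 5 + 5 + 1 + 0 + 2 + 4 + 4 + 3 + 1 + 9 + 1 + 4 + 8 + 0 + 8) / 19 = 68 / 19 = 3.5789
UCL = c̄ + 3√c̄ = 3.5789 + 3 × √3.5789 = 3.5789 + 3 × 1.8918 = 9.2544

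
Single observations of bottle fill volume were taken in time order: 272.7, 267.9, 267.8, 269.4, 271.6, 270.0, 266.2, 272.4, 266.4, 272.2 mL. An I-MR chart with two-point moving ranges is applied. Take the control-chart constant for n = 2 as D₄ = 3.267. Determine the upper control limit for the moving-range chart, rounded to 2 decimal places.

Moving ranges: 4.8, 0.1, 1.6, 2.2, 1.6, 3.8, 6.2, 6.0, 5.8; M̄R̄ = 32.1000 / 9 = 3.5667
UCL_MR = D₄·M̄R̄ = 3.267 × 3.5667 = 11.6523

11.65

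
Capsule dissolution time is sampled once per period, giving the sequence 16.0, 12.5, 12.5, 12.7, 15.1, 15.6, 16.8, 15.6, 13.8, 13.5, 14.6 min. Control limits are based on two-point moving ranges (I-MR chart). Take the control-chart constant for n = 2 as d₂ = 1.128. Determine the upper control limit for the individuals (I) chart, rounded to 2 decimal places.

17.67

X̄ = (16.0 + 12.5 + 12.5 + 12.7 + 15.1 + 15.6 + 16.8 + 15.6 + 13.8 + 13.5 + 14.6) / 11 = 14.4273
Moving ranges: 3.5, 0.0, 0.2, 2.4, 0.5, 1.2, 1.2, 1.8, 0.3, 1.1; M̄R̄ = 12.2000 / 10 = 1.2200
UCL = X̄ + 3·M̄R̄/d₂ = 14.4273 + 3 × 1.2200 / 1.128 = 17.6720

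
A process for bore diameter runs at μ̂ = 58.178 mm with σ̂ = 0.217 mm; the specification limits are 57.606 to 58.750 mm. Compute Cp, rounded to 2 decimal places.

Cp = (USL − LSL) / (6σ̂) = (58.750 − 57.606) / (6 × 0.217) = 1.1440 / 1.3020 = 0.8786

0.88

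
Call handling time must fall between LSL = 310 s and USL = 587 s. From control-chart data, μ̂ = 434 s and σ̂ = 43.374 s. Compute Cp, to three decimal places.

Cp = (USL − LSL) / (6σ̂) = (587 − 310) / (6 × 43.374) = 277.0000 / 260.2440 = 1.0644

1.064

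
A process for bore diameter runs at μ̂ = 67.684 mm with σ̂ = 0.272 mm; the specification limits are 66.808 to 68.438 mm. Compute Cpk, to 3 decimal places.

0.924

Cpu = (USL − μ̂) / (3σ̂) = (68.438 − 67.684) / (3 × 0.272) = 0.9240; Cpl = (μ̂ − LSL) / (3σ̂) = (67.684 − 66.808) / (3 × 0.272) = 1.0735; Cpk = min(Cpu, Cpl) = 0.9240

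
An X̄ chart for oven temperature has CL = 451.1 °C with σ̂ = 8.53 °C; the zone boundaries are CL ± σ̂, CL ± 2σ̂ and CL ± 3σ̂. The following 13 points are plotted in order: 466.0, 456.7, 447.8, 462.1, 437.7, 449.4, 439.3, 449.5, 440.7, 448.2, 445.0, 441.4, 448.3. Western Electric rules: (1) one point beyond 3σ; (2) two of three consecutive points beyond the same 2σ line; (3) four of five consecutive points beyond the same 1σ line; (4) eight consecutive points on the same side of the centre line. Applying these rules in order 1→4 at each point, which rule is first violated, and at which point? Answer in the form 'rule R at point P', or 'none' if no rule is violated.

rule 4 at point 12

Zone of each point (C = within 1σ̂, B = 1σ̂–2σ̂, A = 2σ̂–3σ̂, * = beyond 3σ̂; sign = side of CL): 1:+B, 2:+C, 3:-C, 4:+B, 5:-B, 6:-C, 7:-B, 8:-C, 9:-B, 10:-C, 11:-C, 12:-B, 13:-C
Rule 4 (eight consecutive points on the same side of the centre line) is satisfied at point 12.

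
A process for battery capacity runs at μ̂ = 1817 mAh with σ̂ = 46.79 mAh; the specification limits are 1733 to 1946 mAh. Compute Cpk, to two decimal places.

0.60

Cpu = (USL − μ̂) / (3σ̂) = (1946 − 1817) / (3 × 46.79) = 0.9190; Cpl = (μ̂ − LSL) / (3σ̂) = (1817 − 1733) / (3 × 46.79) = 0.5984; Cpk = min(Cpu, Cpl) = 0.5984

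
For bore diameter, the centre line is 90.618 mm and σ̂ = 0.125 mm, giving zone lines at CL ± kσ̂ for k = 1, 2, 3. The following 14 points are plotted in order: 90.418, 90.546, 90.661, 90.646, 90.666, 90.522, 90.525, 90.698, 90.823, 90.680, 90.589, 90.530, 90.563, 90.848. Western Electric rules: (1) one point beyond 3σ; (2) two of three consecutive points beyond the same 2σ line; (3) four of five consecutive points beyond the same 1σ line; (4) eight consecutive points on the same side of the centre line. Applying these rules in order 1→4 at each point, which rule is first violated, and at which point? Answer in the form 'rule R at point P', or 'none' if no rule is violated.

none

Zone of each point (C = within 1σ̂, B = 1σ̂–2σ̂, A = 2σ̂–3σ̂, * = beyond 3σ̂; sign = side of CL): 1:-B, 2:-C, 3:+C, 4:+C, 5:+C, 6:-C, 7:-C, 8:+C, 9:+B, 10:+C, 11:-C, 12:-C, 13:-C, 14:+B
No rule fires across all 14 points.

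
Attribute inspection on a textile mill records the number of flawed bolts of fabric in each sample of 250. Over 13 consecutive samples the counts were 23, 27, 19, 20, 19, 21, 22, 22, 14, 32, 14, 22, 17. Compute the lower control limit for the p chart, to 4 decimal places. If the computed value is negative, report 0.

0.0311

p̄ = Σdᵢ / (k·n) = 272 / (13 × 250) = 0.08369
LCL = p̄ − 3·√(p̄(1−p̄)/n) = 0.08369 − 3 × 0.01751 = 0.03115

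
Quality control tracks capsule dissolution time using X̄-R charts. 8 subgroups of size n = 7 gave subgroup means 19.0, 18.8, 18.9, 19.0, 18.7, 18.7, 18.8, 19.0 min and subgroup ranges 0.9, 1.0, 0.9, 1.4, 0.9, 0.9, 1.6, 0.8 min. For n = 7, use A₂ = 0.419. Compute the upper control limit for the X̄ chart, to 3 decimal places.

X̄̄ = (19.0 + 18.8 + 18.9 + 19.0 + 18.7 + 18.7 + 18.8 + 19.0) / 8 = 150.9000 / 8 = 18.8625
R̄ = (0.9 + 1.0 + 0.9 + 1.4 + 0.9 + 0.9 + 1.6 + 0.8) / 8 = 8.4000 / 8 = 1.0500
UCL = X̄̄ + A₂·R̄ = 18.8625 + 0.419 × 1.0500 = 19.3025

19.302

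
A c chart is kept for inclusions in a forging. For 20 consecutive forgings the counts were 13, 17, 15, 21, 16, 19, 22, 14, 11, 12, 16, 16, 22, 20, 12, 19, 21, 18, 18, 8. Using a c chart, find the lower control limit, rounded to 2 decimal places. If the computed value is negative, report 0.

4.31

c̄ = (13 + 17 + 15 + 21 + 16 + 19 + 22 + 14 + 11 + 12 + 16 + 16 + 22 + 20 + 12 + 19 + 21 + 18 + 18 + 8) / 20 = 330 / 20 = 16.5000
LCL = c̄ − 3√c̄ = 16.5000 − 3 × 4.0620 = 4.3139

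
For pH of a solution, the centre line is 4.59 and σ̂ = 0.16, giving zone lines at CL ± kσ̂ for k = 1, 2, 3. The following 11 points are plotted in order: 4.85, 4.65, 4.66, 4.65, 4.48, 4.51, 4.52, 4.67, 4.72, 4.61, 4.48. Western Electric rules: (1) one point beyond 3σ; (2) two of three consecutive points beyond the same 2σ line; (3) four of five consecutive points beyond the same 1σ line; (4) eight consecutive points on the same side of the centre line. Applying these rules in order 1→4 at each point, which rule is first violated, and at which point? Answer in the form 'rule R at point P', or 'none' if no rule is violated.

Zone of each point (C = within 1σ̂, B = 1σ̂–2σ̂, A = 2σ̂–3σ̂, * = beyond 3σ̂; sign = side of CL): 1:+B, 2:+C, 3:+C, 4:+C, 5:-C, 6:-C, 7:-C, 8:+C, 9:+C, 10:+C, 11:-C
No rule fires across all 11 points.

none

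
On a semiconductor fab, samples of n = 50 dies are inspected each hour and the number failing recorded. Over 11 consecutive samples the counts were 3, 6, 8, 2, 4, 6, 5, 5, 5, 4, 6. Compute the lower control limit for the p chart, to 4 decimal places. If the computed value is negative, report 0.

p̄ = Σdᵢ / (k·n) = 54 / (11 × 50) = 0.09818
LCL = p̄ − 3·√(p̄(1−p̄)/n) = 0.09818 − 3 × 0.04208 = -0.02806 → 0 (negative, so LCL = 0)

0.0000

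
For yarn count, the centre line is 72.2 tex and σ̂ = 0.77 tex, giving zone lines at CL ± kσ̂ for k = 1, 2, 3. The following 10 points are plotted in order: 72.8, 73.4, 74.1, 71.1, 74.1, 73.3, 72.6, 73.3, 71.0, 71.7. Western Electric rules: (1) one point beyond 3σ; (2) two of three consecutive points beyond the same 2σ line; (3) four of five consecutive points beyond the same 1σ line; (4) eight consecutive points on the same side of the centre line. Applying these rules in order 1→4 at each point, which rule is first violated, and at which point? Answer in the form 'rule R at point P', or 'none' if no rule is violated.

rule 2 at point 5

Zone of each point (C = within 1σ̂, B = 1σ̂–2σ̂, A = 2σ̂–3σ̂, * = beyond 3σ̂; sign = side of CL): 1:+C, 2:+B, 3:+A, 4:-B, 5:+A, 6:+B, 7:+C, 8:+B, 9:-B, 10:-C
Rule 2 (two of three consecutive points beyond the same 2σ limit) is satisfied at point 5.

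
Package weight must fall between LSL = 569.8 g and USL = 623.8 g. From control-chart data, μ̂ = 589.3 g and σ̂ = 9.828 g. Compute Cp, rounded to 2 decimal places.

0.92

Cp = (USL − LSL) / (6σ̂) = (623.8 − 569.8) / (6 × 9.828) = 54.0000 / 58.9680 = 0.9158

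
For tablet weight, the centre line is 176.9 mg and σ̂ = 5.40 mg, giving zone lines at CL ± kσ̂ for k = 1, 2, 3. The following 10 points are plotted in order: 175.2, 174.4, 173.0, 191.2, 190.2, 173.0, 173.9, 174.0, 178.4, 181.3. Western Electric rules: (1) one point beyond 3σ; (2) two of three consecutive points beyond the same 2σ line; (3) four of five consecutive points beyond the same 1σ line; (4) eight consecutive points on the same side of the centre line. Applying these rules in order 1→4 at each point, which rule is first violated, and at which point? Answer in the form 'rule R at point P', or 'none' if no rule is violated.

Zone of each point (C = within 1σ̂, B = 1σ̂–2σ̂, A = 2σ̂–3σ̂, * = beyond 3σ̂; sign = side of CL): 1:-C, 2:-C, 3:-C, 4:+A, 5:+A, 6:-C, 7:-C, 8:-C, 9:+C, 10:+C
Rule 2 (two of three consecutive points beyond the same 2σ limit) is satisfied at point 5.

rule 2 at point 5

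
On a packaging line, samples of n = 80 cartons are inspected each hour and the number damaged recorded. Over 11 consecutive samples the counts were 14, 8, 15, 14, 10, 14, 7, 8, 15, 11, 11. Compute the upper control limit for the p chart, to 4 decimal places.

p̄ = Σdᵢ / (k·n) = 127 / (11 × 80) = 0.14432
UCL = p̄ + 3·√(p̄(1−p̄)/n) = 0.14432 + 3 × √(0.14432×0.85568/80) = 0.14432 + 3 × 0.03929 = 0.26219

0.2622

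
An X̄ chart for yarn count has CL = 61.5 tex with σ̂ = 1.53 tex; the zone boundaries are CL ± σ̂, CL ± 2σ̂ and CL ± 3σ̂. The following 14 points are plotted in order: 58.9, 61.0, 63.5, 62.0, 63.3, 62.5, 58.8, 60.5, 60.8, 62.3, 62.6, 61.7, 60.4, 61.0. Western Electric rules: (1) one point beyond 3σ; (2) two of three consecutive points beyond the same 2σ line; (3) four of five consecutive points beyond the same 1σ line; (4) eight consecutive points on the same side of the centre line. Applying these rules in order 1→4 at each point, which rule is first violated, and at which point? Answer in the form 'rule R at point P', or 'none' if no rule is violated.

none

Zone of each point (C = within 1σ̂, B = 1σ̂–2σ̂, A = 2σ̂–3σ̂, * = beyond 3σ̂; sign = side of CL): 1:-B, 2:-C, 3:+B, 4:+C, 5:+B, 6:+C, 7:-B, 8:-C, 9:-C, 10:+C, 11:+C, 12:+C, 13:-C, 14:-C
No rule fires across all 14 points.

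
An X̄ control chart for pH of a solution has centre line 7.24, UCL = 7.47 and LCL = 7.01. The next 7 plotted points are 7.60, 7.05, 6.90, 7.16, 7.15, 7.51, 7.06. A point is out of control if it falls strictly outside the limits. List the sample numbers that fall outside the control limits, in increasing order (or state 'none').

1, 3, 6

Compare each point to [7.01, 7.47]: sample 1 = 7.60 > UCL; sample 3 = 6.90 < LCL; sample 6 = 7.51 > UCL.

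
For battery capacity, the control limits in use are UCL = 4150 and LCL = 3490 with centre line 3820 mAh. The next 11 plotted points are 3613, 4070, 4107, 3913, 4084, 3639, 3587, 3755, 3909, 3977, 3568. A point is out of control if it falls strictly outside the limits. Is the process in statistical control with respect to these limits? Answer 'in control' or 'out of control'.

All 11 points lie within [3490, 4150].

in control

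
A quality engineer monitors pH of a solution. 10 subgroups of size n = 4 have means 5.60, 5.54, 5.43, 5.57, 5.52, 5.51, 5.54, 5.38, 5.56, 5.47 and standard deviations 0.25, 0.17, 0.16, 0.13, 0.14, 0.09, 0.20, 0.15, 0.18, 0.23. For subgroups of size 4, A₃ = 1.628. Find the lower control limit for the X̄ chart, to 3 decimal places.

5.235

X̄̄ = (5.60 + 5.54 + 5.43 + 5.57 + 5.52 + 5.51 + 5.54 + 5.38 + 5.56 + 5.47) / 10 = 5.5120
s̄ = (0.25 + 0.17 + 0.16 + 0.13 + 0.14 + 0.09 + 0.20 + 0.15 + 0.18 + 0.23) / 10 = 0.1700
LCL = X̄̄ − A₃·s̄ = 5.5120 − 1.628 × 0.1700 = 5.2352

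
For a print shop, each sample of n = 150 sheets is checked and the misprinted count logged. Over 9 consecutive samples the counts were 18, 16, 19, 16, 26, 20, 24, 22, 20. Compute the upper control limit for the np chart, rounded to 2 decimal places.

32.63

p̄ = Σdᵢ / (k·n) = 181 / (9 × 150) = 0.13407
UCL = np̄ + 3·√(np̄(1−p̄)) = 20.1111 + 3 × √(20.1111×0.86593) = 20.1111 + 3 × 4.1731 = 32.6304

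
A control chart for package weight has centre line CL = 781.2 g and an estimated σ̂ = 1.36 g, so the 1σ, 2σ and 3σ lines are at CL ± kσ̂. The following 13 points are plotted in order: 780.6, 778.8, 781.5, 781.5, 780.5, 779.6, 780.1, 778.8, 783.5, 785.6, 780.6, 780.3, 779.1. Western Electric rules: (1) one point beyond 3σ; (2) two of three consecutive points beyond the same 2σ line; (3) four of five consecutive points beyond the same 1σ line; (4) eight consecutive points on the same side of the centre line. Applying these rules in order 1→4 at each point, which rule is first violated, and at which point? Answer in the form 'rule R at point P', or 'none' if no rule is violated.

rule 1 at point 10

Zone of each point (C = within 1σ̂, B = 1σ̂–2σ̂, A = 2σ̂–3σ̂, * = beyond 3σ̂; sign = side of CL): 1:-C, 2:-B, 3:+C, 4:+C, 5:-C, 6:-B, 7:-C, 8:-B, 9:+B, 10:+*, 11:-C, 12:-C, 13:-B
Rule 1 (one point beyond the 3σ limits) is satisfied at point 10.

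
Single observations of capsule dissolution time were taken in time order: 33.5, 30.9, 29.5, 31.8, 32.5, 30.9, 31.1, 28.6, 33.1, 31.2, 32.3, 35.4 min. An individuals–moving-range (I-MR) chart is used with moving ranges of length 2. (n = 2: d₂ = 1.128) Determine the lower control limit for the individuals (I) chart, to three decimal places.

26.438

X̄ = (33.5 + 30.9 + 29.5 + 31.8 + 32.5 + 30.9 + 31.1 + 28.6 + 33.1 + 31.2 + 32.3 + 35.4) / 12 = 31.7333
Moving ranges: 2.6, 1.4, 2.3, 0.7, 1.6, 0.2, 2.5, 4.5, 1.9, 1.1, 3.1; M̄R̄ = 21.9000 / 11 = 1.9909
LCL = X̄ − 3·M̄R̄/d₂ = 31.7333 − 3 × 1.9909 / 1.128 = 26.4384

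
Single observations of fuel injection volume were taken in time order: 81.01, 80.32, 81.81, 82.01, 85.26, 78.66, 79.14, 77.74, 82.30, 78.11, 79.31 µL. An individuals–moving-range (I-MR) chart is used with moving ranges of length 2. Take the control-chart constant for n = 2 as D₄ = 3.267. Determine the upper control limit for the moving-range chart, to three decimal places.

Moving ranges: 0.69, 1.49, 0.20, 3.25, 6.60, 0.48, 1.40, 4.56, 4.19, 1.20; M̄R̄ = 24.0600 / 10 = 2.4060
UCL_MR = D₄·M̄R̄ = 3.267 × 2.4060 = 7.8604

7.860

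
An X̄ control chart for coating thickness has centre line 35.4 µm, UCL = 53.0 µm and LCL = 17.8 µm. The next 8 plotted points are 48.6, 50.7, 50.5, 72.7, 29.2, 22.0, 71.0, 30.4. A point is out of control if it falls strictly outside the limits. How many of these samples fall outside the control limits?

2

Compare each point to [17.8, 53.0]: sample 4 = 72.7 > UCL; sample 7 = 71.0 > UCL.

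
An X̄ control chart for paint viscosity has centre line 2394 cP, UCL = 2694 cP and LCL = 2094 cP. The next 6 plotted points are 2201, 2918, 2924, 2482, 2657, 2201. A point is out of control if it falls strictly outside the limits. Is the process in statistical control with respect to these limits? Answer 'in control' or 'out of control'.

Compare each point to [2094, 2694]: sample 2 = 2918 > UCL; sample 3 = 2924 > UCL.

out of control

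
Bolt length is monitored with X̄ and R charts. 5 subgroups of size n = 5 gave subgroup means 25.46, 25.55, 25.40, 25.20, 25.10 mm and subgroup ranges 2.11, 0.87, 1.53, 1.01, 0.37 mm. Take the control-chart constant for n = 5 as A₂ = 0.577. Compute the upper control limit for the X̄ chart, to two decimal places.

26.02

X̄̄ = (25.46 + 25.55 + 25.40 + 25.20 + 25.10) / 5 = 126.7100 / 5 = 25.3420
R̄ = (2.11 + 0.87 + 1.53 + 1.01 + 0.37) / 5 = 5.8900 / 5 = 1.1780
UCL = X̄̄ + A₂·R̄ = 25.3420 + 0.577 × 1.1780 = 26.0217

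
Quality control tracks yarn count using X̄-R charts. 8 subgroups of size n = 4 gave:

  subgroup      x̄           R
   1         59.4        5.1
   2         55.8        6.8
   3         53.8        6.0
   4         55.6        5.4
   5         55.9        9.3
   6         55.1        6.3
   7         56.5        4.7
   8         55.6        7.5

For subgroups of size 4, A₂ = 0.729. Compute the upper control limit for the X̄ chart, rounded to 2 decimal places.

X̄̄ = (59.4 + 55.8 + 53.8 + 55.6 + 55.9 + 55.1 + 56.5 + 55.6) / 8 = 447.7000 / 8 = 55.9625
R̄ = (5.1 + 6.8 + 6.0 + 5.4 + 9.3 + 6.3 + 4.7 + 7.5) / 8 = 51.1000 / 8 = 6.3875
UCL = X̄̄ + A₂·R̄ = 55.9625 + 0.729 × 6.3875 = 60.6190

60.62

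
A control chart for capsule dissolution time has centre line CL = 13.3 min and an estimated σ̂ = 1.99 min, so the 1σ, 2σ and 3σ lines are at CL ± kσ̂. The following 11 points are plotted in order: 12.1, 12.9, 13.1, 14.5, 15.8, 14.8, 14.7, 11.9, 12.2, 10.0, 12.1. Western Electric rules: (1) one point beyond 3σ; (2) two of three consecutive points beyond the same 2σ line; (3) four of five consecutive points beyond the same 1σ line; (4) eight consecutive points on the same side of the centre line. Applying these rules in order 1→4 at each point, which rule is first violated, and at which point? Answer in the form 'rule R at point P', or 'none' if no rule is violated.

Zone of each point (C = within 1σ̂, B = 1σ̂–2σ̂, A = 2σ̂–3σ̂, * = beyond 3σ̂; sign = side of CL): 1:-C, 2:-C, 3:-C, 4:+C, 5:+B, 6:+C, 7:+C, 8:-C, 9:-C, 10:-B, 11:-C
No rule fires across all 11 points.

none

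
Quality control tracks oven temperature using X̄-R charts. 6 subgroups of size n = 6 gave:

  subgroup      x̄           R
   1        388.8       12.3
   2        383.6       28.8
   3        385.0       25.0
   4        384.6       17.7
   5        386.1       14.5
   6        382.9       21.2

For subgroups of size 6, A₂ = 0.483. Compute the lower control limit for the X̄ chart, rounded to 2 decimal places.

375.55

X̄̄ = (388.8 + 383.6 + 385.0 + 384.6 + 386.1 + 382.9) / 6 = 2311.0000 / 6 = 385.1667
R̄ = (12.3 + 28.8 + 25.0 + 17.7 + 14.5 + 21.2) / 6 = 119.5000 / 6 = 19.9167
LCL = X̄̄ − A₂·R̄ = 385.1667 − 0.483 × 19.9167 = 375.5469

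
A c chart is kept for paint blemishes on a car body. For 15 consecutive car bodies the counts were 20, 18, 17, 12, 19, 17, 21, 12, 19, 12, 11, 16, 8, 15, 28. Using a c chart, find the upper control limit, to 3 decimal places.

c̄ = (20 + 18 + 17 + 12 + 19 + 17 + 21 + 12 + 19 + 12 + 11 + 16 + 8 + 15 + 28) / 15 = 245 / 15 = 16.3333
UCL = c̄ + 3√c̄ = 16.3333 + 3 × √16.3333 = 16.3333 + 3 × 4.0415 = 28.4577

28.458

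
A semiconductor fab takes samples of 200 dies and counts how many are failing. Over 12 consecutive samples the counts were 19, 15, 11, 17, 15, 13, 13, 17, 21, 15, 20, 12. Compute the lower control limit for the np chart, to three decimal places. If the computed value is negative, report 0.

p̄ = Σdᵢ / (k·n) = 188 / (12 × 200) = 0.07833
LCL = np̄ − 3·√(np̄(1−p̄)) = 15.6667 − 3 × 3.7999 = 4.2669

4.267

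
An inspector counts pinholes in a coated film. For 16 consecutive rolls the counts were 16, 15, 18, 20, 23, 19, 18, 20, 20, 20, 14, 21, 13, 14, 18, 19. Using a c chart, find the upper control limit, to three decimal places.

c̄ = (16 + 15 + 18 + 20 + 23 + 19 + 18 + 20 + 20 + 20 + 14 + 21 + 13 + 14 + 18 + 19) / 16 = 288 / 16 = 18.0000
UCL = c̄ + 3√c̄ = 18.0000 + 3 × √18.0000 = 18.0000 + 3 × 4.2426 = 30.7279

30.728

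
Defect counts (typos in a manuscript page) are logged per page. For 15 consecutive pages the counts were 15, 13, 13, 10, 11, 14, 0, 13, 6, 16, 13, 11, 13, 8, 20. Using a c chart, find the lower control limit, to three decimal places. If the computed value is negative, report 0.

c̄ = (15 + 13 + 13 + 10 + 11 + 14 + 0 + 13 + 6 + 16 + 13 + 11 + 13 + 8 + 20) / 15 = 176 / 15 = 11.7333
LCL = c̄ − 3√c̄ = 11.7333 − 3 × 3.4254 = 1.4571

1.457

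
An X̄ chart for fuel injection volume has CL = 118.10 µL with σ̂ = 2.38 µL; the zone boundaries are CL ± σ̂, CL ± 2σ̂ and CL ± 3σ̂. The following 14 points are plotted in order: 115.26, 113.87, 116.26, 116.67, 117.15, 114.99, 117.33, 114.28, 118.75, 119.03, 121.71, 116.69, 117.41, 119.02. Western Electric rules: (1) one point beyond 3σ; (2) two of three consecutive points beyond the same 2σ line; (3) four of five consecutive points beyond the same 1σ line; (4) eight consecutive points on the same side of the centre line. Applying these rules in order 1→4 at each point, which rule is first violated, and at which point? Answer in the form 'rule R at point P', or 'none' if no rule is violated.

Zone of each point (C = within 1σ̂, B = 1σ̂–2σ̂, A = 2σ̂–3σ̂, * = beyond 3σ̂; sign = side of CL): 1:-B, 2:-B, 3:-C, 4:-C, 5:-C, 6:-B, 7:-C, 8:-B, 9:+C, 10:+C, 11:+B, 12:-C, 13:-C, 14:+C
Rule 4 (eight consecutive points on the same side of the centre line) is satisfied at point 8.

rule 4 at point 8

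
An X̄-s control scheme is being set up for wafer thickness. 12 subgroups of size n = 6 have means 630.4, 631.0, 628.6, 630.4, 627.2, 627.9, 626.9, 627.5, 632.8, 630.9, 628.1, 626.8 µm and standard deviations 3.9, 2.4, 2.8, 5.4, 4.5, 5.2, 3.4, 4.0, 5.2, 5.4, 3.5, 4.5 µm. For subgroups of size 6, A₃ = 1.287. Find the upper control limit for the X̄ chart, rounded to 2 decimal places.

X̄̄ = (630.4 + 631.0 + 628.6 + 630.4 + 627.2 + 627.9 + 626.9 + 627.5 + 632.8 + 630.9 + 628.1 + 626.8) / 12 = 629.0417
s̄ = (3.9 + 2.4 + 2.8 + 5.4 + 4.5 + 5.2 + 3.4 + 4.0 + 5.2 + 5.4 + 3.5 + 4.5) / 12 = 4.1833
UCL = X̄̄ + A₃·s̄ = 629.0417 + 1.287 × 4.1833 = 634.4256

634.43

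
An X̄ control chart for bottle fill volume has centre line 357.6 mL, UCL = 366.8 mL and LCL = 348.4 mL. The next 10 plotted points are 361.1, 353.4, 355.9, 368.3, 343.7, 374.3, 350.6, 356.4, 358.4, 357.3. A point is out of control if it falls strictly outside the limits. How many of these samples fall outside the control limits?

3

Compare each point to [348.4, 366.8]: sample 4 = 368.3 > UCL; sample 5 = 343.7 < LCL; sample 6 = 374.3 > UCL.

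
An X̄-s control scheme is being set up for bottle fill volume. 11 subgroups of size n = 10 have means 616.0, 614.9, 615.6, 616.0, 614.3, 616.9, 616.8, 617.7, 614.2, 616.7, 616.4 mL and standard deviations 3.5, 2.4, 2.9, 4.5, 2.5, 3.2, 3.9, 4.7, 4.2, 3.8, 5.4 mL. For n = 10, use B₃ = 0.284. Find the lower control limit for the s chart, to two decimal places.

s̄ = (3.5 + 2.4 + 2.9 + 4.5 + 2.5 + 3.2 + 3.9 + 4.7 + 4.2 + 3.8 + 5.4) / 11 = 3.7273
LCL_s = B₃·s̄ = 0.284 × 3.7273 = 1.0585

1.06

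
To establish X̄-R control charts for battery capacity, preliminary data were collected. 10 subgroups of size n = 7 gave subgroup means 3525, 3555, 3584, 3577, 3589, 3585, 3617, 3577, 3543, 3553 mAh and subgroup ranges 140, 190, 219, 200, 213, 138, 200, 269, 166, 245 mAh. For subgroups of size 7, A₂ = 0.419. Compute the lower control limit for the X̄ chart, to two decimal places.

X̄̄ = (3525 + 3555 + 3584 + 3577 + 3589 + 3585 + 3617 + 3577 + 3543 + 3553) / 10 = 35705.0000 / 10 = 3570.5000
R̄ = (140 + 190 + 219 + 200 + 213 + 138 + 200 + 269 + 166 + 245) / 10 = 1980.0000 / 10 = 198.0000
LCL = X̄̄ − A₂·R̄ = 3570.5000 − 0.419 × 198.0000 = 3487.5380

3487.54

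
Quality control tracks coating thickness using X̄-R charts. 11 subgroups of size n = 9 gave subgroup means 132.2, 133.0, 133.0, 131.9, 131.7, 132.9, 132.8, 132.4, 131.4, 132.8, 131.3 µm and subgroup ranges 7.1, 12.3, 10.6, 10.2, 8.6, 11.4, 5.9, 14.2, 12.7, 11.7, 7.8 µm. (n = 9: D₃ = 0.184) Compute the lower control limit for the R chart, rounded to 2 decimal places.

R̄ = (7.1 + 12.3 + 10.6 + 10.2 + 8.6 + 11.4 + 5.9 + 14.2 + 12.7 + 11.7 + 7.8) / 11 = 112.5000 / 11 = 10.2273
LCL_R = D₃·R̄ = 0.184 × 10.2273 = 1.8818

1.88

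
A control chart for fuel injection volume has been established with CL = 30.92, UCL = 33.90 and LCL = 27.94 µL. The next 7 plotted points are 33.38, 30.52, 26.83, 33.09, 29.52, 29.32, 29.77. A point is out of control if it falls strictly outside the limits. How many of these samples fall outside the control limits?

1

Compare each point to [27.94, 33.90]: sample 3 = 26.83 < LCL.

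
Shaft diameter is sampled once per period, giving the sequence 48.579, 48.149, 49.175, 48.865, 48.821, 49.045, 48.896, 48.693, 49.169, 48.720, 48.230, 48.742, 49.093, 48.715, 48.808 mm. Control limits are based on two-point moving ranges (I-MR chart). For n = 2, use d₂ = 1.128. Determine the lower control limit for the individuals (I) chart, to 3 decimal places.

47.805

X̄ = (48.579 + 48.149 + 49.175 + 48.865 + 48.821 + 49.045 + 48.896 + 48.693 + 49.169 + 48.720 + 48.230 + 48.742 + 49.093 + 48.715 + 48.808) / 15 = 48.7800
Moving ranges: 0.430, 1.026, 0.310, 0.044, 0.224, 0.149, 0.203, 0.476, 0.449, 0.490, 0.512, 0.351, 0.378, 0.093; M̄R̄ = 5.1350 / 14 = 0.3668
LCL = X̄ − 3·M̄R̄/d₂ = 48.7800 − 3 × 0.3668 / 1.128 = 47.8045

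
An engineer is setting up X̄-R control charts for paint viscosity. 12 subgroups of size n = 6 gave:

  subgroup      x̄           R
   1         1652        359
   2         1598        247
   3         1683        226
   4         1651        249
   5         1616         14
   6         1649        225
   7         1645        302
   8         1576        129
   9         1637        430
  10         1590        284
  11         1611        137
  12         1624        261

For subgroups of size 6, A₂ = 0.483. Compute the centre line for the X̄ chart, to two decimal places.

1627.67

X̄̄ = (1652 + 1598 + 1683 + 1651 + 1616 + 1649 + 1645 + 1576 + 1637 + 1590 + 1611 + 1624) / 12 = 19532.0000 / 12 = 1627.6667
CL = X̄̄ = 1627.6667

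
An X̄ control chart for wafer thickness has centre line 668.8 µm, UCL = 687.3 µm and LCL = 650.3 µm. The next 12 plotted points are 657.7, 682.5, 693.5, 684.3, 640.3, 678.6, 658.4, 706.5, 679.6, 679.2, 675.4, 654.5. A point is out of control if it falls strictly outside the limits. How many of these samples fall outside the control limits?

3

Compare each point to [650.3, 687.3]: sample 3 = 693.5 > UCL; sample 5 = 640.3 < LCL; sample 8 = 706.5 > UCL.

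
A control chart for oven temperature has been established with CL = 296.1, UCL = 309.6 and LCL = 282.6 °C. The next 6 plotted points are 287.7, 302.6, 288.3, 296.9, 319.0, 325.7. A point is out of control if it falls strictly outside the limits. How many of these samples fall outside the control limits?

Compare each point to [282.6, 309.6]: sample 5 = 319.0 > UCL; sample 6 = 325.7 > UCL.

2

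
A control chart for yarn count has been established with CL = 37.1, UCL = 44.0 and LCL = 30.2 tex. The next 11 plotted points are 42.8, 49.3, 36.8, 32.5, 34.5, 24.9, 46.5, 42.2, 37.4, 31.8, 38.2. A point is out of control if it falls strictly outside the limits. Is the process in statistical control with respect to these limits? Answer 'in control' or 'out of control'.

Compare each point to [30.2, 44.0]: sample 2 = 49.3 > UCL; sample 6 = 24.9 < LCL; sample 7 = 46.5 > UCL.

out of control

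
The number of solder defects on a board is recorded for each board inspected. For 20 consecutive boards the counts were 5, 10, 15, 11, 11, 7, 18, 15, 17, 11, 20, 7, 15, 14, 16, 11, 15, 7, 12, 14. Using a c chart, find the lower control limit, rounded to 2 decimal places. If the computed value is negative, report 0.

c̄ = (5 + 10 + 15 + 11 + 11 + 7 + 18 + 15 + 17 + 11 + 20 + 7 + 15 + 14 + 16 + 11 + 15 + 7 + 12 + 14) / 20 = 251 / 20 = 12.5500
LCL = c̄ − 3√c̄ = 12.5500 − 3 × 3.5426 = 1.9222

1.92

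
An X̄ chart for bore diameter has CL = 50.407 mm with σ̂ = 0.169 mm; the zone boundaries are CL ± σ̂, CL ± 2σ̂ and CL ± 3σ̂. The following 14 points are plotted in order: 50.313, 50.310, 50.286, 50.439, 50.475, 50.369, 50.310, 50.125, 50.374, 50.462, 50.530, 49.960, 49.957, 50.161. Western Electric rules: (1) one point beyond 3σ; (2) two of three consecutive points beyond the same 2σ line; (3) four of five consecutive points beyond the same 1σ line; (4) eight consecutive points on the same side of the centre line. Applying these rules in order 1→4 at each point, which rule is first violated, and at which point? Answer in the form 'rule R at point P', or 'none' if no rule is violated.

Zone of each point (C = within 1σ̂, B = 1σ̂–2σ̂, A = 2σ̂–3σ̂, * = beyond 3σ̂; sign = side of CL): 1:-C, 2:-C, 3:-C, 4:+C, 5:+C, 6:-C, 7:-C, 8:-B, 9:-C, 10:+C, 11:+C, 12:-A, 13:-A, 14:-B
Rule 2 (two of three consecutive points beyond the same 2σ limit) is satisfied at point 13.

rule 2 at point 13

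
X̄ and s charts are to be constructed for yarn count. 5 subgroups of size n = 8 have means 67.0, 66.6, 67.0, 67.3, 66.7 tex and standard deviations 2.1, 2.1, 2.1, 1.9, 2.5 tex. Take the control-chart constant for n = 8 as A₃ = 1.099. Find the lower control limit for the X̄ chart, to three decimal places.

X̄̄ = (67.0 + 66.6 + 67.0 + 67.3 + 66.7) / 5 = 66.9200
s̄ = (2.1 + 2.1 + 2.1 + 1.9 + 2.5) / 5 = 2.1400
LCL = X̄̄ − A₃·s̄ = 66.9200 − 1.099 × 2.1400 = 64.5681

64.568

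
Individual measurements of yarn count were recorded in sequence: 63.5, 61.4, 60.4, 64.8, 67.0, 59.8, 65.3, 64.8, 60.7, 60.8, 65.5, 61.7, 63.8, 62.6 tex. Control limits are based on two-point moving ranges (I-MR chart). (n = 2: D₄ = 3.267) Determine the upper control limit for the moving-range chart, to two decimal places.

9.78

Moving ranges: 2.1, 1.0, 4.4, 2.2, 7.2, 5.5, 0.5, 4.1, 0.1, 4.7, 3.8, 2.1, 1.2; M̄R̄ = 38.9000 / 13 = 2.9923
UCL_MR = D₄·M̄R̄ = 3.267 × 2.9923 = 9.7759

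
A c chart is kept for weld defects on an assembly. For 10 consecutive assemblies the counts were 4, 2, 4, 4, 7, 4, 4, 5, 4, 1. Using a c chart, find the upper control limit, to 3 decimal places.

c̄ = (4 + 2 + 4 + 4 + 7 + 4 + 4 + 5 + 4 + 1) / 10 = 39 / 10 = 3.9000
UCL = c̄ + 3√c̄ = 3.9000 + 3 × √3.9000 = 3.9000 + 3 × 1.9748 = 9.8245

9.825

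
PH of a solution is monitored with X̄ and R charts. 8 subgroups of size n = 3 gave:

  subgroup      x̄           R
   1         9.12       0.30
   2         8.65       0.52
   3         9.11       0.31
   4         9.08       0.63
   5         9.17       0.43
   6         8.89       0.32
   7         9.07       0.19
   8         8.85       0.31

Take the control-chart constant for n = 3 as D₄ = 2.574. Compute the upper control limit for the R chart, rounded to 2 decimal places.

0.97

R̄ = (0.30 + 0.52 + 0.31 + 0.63 + 0.43 + 0.32 + 0.19 + 0.31) / 8 = 3.0100 / 8 = 0.3762
UCL_R = D₄·R̄ = 2.574 × 0.3762 = 0.9685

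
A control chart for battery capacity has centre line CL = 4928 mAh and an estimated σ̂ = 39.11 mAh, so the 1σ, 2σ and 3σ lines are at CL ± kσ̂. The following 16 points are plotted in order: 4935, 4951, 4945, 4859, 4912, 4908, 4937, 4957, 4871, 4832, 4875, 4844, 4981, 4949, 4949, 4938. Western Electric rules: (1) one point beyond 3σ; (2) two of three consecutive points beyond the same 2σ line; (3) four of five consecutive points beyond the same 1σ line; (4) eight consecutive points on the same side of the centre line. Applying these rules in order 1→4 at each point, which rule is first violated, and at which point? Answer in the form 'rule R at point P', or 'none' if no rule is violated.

Zone of each point (C = within 1σ̂, B = 1σ̂–2σ̂, A = 2σ̂–3σ̂, * = beyond 3σ̂; sign = side of CL): 1:+C, 2:+C, 3:+C, 4:-B, 5:-C, 6:-C, 7:+C, 8:+C, 9:-B, 10:-A, 11:-B, 12:-A, 13:+B, 14:+C, 15:+C, 16:+C
Rule 2 (two of three consecutive points beyond the same 2σ limit) is satisfied at point 12.

rule 2 at point 12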